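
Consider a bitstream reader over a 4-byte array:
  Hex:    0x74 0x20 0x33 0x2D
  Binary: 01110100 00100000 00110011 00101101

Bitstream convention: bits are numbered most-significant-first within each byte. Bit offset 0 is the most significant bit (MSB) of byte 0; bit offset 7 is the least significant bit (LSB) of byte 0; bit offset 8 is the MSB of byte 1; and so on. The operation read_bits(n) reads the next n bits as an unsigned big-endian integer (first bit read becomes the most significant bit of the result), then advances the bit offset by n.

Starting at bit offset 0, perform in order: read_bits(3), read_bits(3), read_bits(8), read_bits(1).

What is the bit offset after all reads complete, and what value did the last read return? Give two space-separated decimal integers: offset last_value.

Answer: 15 0

Derivation:
Read 1: bits[0:3] width=3 -> value=3 (bin 011); offset now 3 = byte 0 bit 3; 29 bits remain
Read 2: bits[3:6] width=3 -> value=5 (bin 101); offset now 6 = byte 0 bit 6; 26 bits remain
Read 3: bits[6:14] width=8 -> value=8 (bin 00001000); offset now 14 = byte 1 bit 6; 18 bits remain
Read 4: bits[14:15] width=1 -> value=0 (bin 0); offset now 15 = byte 1 bit 7; 17 bits remain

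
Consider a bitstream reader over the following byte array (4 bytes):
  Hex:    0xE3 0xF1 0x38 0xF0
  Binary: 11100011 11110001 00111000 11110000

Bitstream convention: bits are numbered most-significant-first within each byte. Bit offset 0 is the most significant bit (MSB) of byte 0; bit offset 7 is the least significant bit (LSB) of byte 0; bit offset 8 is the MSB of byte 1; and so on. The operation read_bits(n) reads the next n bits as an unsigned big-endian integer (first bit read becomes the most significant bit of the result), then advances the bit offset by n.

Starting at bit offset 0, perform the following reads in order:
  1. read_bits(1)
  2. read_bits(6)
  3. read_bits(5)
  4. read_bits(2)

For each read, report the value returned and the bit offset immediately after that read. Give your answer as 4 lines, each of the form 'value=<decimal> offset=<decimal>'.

Answer: value=1 offset=1
value=49 offset=7
value=31 offset=12
value=0 offset=14

Derivation:
Read 1: bits[0:1] width=1 -> value=1 (bin 1); offset now 1 = byte 0 bit 1; 31 bits remain
Read 2: bits[1:7] width=6 -> value=49 (bin 110001); offset now 7 = byte 0 bit 7; 25 bits remain
Read 3: bits[7:12] width=5 -> value=31 (bin 11111); offset now 12 = byte 1 bit 4; 20 bits remain
Read 4: bits[12:14] width=2 -> value=0 (bin 00); offset now 14 = byte 1 bit 6; 18 bits remain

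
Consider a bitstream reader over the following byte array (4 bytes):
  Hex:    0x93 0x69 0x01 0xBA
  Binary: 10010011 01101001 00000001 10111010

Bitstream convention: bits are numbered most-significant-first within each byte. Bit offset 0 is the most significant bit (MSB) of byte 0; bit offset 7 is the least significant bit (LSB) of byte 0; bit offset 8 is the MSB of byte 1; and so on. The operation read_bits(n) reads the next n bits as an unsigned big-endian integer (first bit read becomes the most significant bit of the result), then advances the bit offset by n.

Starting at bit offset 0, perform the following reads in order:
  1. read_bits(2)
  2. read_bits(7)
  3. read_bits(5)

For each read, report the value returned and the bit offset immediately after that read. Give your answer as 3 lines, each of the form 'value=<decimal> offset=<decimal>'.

Read 1: bits[0:2] width=2 -> value=2 (bin 10); offset now 2 = byte 0 bit 2; 30 bits remain
Read 2: bits[2:9] width=7 -> value=38 (bin 0100110); offset now 9 = byte 1 bit 1; 23 bits remain
Read 3: bits[9:14] width=5 -> value=26 (bin 11010); offset now 14 = byte 1 bit 6; 18 bits remain

Answer: value=2 offset=2
value=38 offset=9
value=26 offset=14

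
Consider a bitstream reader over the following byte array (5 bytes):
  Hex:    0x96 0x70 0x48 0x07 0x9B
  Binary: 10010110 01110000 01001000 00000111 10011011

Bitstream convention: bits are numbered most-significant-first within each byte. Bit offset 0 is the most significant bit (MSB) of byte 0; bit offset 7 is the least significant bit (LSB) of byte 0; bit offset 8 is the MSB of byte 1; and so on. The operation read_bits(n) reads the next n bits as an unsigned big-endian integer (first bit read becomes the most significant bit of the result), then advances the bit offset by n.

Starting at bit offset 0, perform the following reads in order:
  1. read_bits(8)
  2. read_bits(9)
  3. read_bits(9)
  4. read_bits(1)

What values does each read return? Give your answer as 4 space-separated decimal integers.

Read 1: bits[0:8] width=8 -> value=150 (bin 10010110); offset now 8 = byte 1 bit 0; 32 bits remain
Read 2: bits[8:17] width=9 -> value=224 (bin 011100000); offset now 17 = byte 2 bit 1; 23 bits remain
Read 3: bits[17:26] width=9 -> value=288 (bin 100100000); offset now 26 = byte 3 bit 2; 14 bits remain
Read 4: bits[26:27] width=1 -> value=0 (bin 0); offset now 27 = byte 3 bit 3; 13 bits remain

Answer: 150 224 288 0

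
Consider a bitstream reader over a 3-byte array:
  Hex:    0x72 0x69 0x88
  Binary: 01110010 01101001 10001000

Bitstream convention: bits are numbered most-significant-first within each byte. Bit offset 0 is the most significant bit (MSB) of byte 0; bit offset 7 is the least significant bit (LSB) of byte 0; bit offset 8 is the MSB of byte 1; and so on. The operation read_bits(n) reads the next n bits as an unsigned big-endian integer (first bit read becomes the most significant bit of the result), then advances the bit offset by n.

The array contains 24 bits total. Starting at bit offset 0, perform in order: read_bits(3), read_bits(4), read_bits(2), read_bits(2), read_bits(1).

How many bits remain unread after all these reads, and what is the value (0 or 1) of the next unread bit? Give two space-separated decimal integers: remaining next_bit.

Read 1: bits[0:3] width=3 -> value=3 (bin 011); offset now 3 = byte 0 bit 3; 21 bits remain
Read 2: bits[3:7] width=4 -> value=9 (bin 1001); offset now 7 = byte 0 bit 7; 17 bits remain
Read 3: bits[7:9] width=2 -> value=0 (bin 00); offset now 9 = byte 1 bit 1; 15 bits remain
Read 4: bits[9:11] width=2 -> value=3 (bin 11); offset now 11 = byte 1 bit 3; 13 bits remain
Read 5: bits[11:12] width=1 -> value=0 (bin 0); offset now 12 = byte 1 bit 4; 12 bits remain

Answer: 12 1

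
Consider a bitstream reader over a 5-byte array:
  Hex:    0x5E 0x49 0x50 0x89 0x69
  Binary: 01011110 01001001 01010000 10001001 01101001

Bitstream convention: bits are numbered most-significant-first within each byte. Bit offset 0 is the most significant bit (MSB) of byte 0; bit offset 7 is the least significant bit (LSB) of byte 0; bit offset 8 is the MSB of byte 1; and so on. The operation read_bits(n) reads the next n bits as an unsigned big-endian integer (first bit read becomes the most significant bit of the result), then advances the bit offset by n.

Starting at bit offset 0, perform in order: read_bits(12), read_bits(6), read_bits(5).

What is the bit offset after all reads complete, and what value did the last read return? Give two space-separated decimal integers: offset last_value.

Answer: 23 8

Derivation:
Read 1: bits[0:12] width=12 -> value=1508 (bin 010111100100); offset now 12 = byte 1 bit 4; 28 bits remain
Read 2: bits[12:18] width=6 -> value=37 (bin 100101); offset now 18 = byte 2 bit 2; 22 bits remain
Read 3: bits[18:23] width=5 -> value=8 (bin 01000); offset now 23 = byte 2 bit 7; 17 bits remain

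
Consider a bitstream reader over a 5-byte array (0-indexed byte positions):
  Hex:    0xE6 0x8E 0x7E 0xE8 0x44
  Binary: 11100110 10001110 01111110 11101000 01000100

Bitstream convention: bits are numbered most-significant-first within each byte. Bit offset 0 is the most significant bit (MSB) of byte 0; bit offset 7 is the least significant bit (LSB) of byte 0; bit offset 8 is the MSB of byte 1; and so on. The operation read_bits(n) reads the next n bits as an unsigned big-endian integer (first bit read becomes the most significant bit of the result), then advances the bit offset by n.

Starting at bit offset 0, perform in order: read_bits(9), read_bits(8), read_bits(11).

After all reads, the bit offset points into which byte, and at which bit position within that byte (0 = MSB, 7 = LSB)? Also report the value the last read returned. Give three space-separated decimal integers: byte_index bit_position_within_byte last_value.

Read 1: bits[0:9] width=9 -> value=461 (bin 111001101); offset now 9 = byte 1 bit 1; 31 bits remain
Read 2: bits[9:17] width=8 -> value=28 (bin 00011100); offset now 17 = byte 2 bit 1; 23 bits remain
Read 3: bits[17:28] width=11 -> value=2030 (bin 11111101110); offset now 28 = byte 3 bit 4; 12 bits remain

Answer: 3 4 2030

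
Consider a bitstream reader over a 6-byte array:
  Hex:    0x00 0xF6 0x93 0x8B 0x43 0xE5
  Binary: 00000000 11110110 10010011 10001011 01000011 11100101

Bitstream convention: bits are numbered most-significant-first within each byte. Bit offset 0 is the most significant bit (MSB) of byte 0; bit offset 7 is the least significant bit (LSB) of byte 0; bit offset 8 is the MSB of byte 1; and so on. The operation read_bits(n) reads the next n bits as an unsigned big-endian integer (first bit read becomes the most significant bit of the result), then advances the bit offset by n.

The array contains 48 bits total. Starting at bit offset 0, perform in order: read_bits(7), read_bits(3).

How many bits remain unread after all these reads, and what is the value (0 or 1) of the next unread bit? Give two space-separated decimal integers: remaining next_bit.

Answer: 38 1

Derivation:
Read 1: bits[0:7] width=7 -> value=0 (bin 0000000); offset now 7 = byte 0 bit 7; 41 bits remain
Read 2: bits[7:10] width=3 -> value=3 (bin 011); offset now 10 = byte 1 bit 2; 38 bits remain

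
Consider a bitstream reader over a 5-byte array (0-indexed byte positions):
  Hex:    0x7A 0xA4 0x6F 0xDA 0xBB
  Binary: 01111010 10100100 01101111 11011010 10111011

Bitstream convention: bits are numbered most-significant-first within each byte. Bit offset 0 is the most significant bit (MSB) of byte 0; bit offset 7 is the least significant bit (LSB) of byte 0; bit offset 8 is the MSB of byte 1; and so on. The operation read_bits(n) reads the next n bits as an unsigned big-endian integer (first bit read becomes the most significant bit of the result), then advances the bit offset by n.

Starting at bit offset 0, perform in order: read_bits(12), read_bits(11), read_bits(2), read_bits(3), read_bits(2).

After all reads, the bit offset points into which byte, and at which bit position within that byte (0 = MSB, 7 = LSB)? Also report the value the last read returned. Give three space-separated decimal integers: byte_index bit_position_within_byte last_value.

Answer: 3 6 2

Derivation:
Read 1: bits[0:12] width=12 -> value=1962 (bin 011110101010); offset now 12 = byte 1 bit 4; 28 bits remain
Read 2: bits[12:23] width=11 -> value=567 (bin 01000110111); offset now 23 = byte 2 bit 7; 17 bits remain
Read 3: bits[23:25] width=2 -> value=3 (bin 11); offset now 25 = byte 3 bit 1; 15 bits remain
Read 4: bits[25:28] width=3 -> value=5 (bin 101); offset now 28 = byte 3 bit 4; 12 bits remain
Read 5: bits[28:30] width=2 -> value=2 (bin 10); offset now 30 = byte 3 bit 6; 10 bits remain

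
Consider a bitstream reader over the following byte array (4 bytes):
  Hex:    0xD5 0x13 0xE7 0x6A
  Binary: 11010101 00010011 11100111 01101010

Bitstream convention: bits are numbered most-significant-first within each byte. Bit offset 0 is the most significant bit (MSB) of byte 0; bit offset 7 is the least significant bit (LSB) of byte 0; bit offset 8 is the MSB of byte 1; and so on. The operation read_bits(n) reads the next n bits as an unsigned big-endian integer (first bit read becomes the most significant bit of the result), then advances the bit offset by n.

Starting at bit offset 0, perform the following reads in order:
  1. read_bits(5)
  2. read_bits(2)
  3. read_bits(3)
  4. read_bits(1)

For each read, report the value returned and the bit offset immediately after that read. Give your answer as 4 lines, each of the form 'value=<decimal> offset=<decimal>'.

Read 1: bits[0:5] width=5 -> value=26 (bin 11010); offset now 5 = byte 0 bit 5; 27 bits remain
Read 2: bits[5:7] width=2 -> value=2 (bin 10); offset now 7 = byte 0 bit 7; 25 bits remain
Read 3: bits[7:10] width=3 -> value=4 (bin 100); offset now 10 = byte 1 bit 2; 22 bits remain
Read 4: bits[10:11] width=1 -> value=0 (bin 0); offset now 11 = byte 1 bit 3; 21 bits remain

Answer: value=26 offset=5
value=2 offset=7
value=4 offset=10
value=0 offset=11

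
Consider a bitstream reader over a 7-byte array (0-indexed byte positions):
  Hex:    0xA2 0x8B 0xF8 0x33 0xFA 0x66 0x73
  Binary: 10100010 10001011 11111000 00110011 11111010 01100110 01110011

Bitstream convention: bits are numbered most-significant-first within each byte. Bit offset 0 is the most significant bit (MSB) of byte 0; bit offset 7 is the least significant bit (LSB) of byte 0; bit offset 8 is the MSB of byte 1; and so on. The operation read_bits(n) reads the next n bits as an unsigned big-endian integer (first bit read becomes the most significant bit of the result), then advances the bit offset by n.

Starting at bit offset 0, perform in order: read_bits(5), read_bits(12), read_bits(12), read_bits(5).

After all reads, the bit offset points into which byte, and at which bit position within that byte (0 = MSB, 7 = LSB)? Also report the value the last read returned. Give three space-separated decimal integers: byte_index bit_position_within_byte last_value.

Read 1: bits[0:5] width=5 -> value=20 (bin 10100); offset now 5 = byte 0 bit 5; 51 bits remain
Read 2: bits[5:17] width=12 -> value=1303 (bin 010100010111); offset now 17 = byte 2 bit 1; 39 bits remain
Read 3: bits[17:29] width=12 -> value=3846 (bin 111100000110); offset now 29 = byte 3 bit 5; 27 bits remain
Read 4: bits[29:34] width=5 -> value=15 (bin 01111); offset now 34 = byte 4 bit 2; 22 bits remain

Answer: 4 2 15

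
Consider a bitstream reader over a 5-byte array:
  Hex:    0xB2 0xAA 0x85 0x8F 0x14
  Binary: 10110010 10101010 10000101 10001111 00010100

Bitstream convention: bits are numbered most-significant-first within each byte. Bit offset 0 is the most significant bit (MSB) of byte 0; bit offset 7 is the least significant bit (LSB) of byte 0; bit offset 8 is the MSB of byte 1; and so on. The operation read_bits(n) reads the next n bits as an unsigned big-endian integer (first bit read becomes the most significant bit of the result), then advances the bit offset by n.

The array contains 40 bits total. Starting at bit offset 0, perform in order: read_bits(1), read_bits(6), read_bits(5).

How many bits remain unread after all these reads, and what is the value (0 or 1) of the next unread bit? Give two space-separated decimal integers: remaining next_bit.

Read 1: bits[0:1] width=1 -> value=1 (bin 1); offset now 1 = byte 0 bit 1; 39 bits remain
Read 2: bits[1:7] width=6 -> value=25 (bin 011001); offset now 7 = byte 0 bit 7; 33 bits remain
Read 3: bits[7:12] width=5 -> value=10 (bin 01010); offset now 12 = byte 1 bit 4; 28 bits remain

Answer: 28 1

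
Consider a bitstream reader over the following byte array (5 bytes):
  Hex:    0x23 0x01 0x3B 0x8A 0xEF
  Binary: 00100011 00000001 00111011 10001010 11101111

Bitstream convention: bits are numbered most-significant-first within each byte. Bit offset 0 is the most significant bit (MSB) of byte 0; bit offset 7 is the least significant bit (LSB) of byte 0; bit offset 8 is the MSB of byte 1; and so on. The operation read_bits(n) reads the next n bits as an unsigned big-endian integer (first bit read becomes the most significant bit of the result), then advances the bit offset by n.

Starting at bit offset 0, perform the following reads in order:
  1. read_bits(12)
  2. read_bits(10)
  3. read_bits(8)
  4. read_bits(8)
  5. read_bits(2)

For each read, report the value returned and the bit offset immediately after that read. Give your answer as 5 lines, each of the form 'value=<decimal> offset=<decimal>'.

Answer: value=560 offset=12
value=78 offset=22
value=226 offset=30
value=187 offset=38
value=3 offset=40

Derivation:
Read 1: bits[0:12] width=12 -> value=560 (bin 001000110000); offset now 12 = byte 1 bit 4; 28 bits remain
Read 2: bits[12:22] width=10 -> value=78 (bin 0001001110); offset now 22 = byte 2 bit 6; 18 bits remain
Read 3: bits[22:30] width=8 -> value=226 (bin 11100010); offset now 30 = byte 3 bit 6; 10 bits remain
Read 4: bits[30:38] width=8 -> value=187 (bin 10111011); offset now 38 = byte 4 bit 6; 2 bits remain
Read 5: bits[38:40] width=2 -> value=3 (bin 11); offset now 40 = byte 5 bit 0; 0 bits remain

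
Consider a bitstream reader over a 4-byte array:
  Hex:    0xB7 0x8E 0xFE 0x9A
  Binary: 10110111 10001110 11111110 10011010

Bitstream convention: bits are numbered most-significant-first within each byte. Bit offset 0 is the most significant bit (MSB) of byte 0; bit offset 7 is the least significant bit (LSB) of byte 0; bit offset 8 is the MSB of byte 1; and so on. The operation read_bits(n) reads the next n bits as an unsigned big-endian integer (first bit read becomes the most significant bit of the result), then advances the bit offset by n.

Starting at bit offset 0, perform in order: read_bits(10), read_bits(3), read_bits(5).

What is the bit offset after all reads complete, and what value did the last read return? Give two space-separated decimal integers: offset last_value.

Read 1: bits[0:10] width=10 -> value=734 (bin 1011011110); offset now 10 = byte 1 bit 2; 22 bits remain
Read 2: bits[10:13] width=3 -> value=1 (bin 001); offset now 13 = byte 1 bit 5; 19 bits remain
Read 3: bits[13:18] width=5 -> value=27 (bin 11011); offset now 18 = byte 2 bit 2; 14 bits remain

Answer: 18 27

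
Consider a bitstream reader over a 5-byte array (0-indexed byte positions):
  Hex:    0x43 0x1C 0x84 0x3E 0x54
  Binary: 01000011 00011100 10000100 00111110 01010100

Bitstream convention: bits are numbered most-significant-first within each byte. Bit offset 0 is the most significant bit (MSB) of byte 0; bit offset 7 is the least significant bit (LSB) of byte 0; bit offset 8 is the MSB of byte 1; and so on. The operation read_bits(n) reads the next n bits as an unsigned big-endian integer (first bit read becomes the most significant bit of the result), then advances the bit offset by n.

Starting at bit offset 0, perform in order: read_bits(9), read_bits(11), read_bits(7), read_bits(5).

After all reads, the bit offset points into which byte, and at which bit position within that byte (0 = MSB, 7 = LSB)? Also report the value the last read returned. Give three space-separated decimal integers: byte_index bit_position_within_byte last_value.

Read 1: bits[0:9] width=9 -> value=134 (bin 010000110); offset now 9 = byte 1 bit 1; 31 bits remain
Read 2: bits[9:20] width=11 -> value=456 (bin 00111001000); offset now 20 = byte 2 bit 4; 20 bits remain
Read 3: bits[20:27] width=7 -> value=33 (bin 0100001); offset now 27 = byte 3 bit 3; 13 bits remain
Read 4: bits[27:32] width=5 -> value=30 (bin 11110); offset now 32 = byte 4 bit 0; 8 bits remain

Answer: 4 0 30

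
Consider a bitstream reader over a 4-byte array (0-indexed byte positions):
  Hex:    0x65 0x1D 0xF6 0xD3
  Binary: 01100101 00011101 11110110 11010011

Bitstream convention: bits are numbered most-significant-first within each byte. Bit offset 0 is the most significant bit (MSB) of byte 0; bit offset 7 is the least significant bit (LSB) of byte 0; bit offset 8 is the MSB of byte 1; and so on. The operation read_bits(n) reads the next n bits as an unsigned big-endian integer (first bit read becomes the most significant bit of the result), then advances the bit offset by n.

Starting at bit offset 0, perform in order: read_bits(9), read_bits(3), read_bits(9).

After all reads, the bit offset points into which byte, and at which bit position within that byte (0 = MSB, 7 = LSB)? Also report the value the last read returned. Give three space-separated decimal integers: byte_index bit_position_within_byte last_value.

Read 1: bits[0:9] width=9 -> value=202 (bin 011001010); offset now 9 = byte 1 bit 1; 23 bits remain
Read 2: bits[9:12] width=3 -> value=1 (bin 001); offset now 12 = byte 1 bit 4; 20 bits remain
Read 3: bits[12:21] width=9 -> value=446 (bin 110111110); offset now 21 = byte 2 bit 5; 11 bits remain

Answer: 2 5 446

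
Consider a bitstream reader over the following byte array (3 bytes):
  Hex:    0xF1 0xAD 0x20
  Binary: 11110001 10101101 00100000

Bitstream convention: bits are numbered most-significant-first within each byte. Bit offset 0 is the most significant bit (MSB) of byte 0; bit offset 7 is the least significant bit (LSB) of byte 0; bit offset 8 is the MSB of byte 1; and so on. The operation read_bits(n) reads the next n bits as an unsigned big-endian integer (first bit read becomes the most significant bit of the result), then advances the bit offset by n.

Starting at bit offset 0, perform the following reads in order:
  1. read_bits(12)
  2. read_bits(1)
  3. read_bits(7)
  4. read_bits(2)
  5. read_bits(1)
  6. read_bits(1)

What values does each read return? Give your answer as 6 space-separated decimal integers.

Read 1: bits[0:12] width=12 -> value=3866 (bin 111100011010); offset now 12 = byte 1 bit 4; 12 bits remain
Read 2: bits[12:13] width=1 -> value=1 (bin 1); offset now 13 = byte 1 bit 5; 11 bits remain
Read 3: bits[13:20] width=7 -> value=82 (bin 1010010); offset now 20 = byte 2 bit 4; 4 bits remain
Read 4: bits[20:22] width=2 -> value=0 (bin 00); offset now 22 = byte 2 bit 6; 2 bits remain
Read 5: bits[22:23] width=1 -> value=0 (bin 0); offset now 23 = byte 2 bit 7; 1 bits remain
Read 6: bits[23:24] width=1 -> value=0 (bin 0); offset now 24 = byte 3 bit 0; 0 bits remain

Answer: 3866 1 82 0 0 0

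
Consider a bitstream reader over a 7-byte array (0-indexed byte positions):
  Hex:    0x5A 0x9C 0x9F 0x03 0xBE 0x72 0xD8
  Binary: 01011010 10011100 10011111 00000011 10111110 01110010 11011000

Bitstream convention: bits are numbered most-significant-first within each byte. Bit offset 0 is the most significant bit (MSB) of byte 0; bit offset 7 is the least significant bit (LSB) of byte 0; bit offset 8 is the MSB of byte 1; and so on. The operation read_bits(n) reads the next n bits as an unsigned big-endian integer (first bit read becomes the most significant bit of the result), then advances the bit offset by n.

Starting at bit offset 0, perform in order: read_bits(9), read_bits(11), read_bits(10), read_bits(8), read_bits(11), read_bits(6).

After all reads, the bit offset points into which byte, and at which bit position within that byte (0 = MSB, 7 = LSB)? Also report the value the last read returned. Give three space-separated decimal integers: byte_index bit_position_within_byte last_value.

Read 1: bits[0:9] width=9 -> value=181 (bin 010110101); offset now 9 = byte 1 bit 1; 47 bits remain
Read 2: bits[9:20] width=11 -> value=457 (bin 00111001001); offset now 20 = byte 2 bit 4; 36 bits remain
Read 3: bits[20:30] width=10 -> value=960 (bin 1111000000); offset now 30 = byte 3 bit 6; 26 bits remain
Read 4: bits[30:38] width=8 -> value=239 (bin 11101111); offset now 38 = byte 4 bit 6; 18 bits remain
Read 5: bits[38:49] width=11 -> value=1253 (bin 10011100101); offset now 49 = byte 6 bit 1; 7 bits remain
Read 6: bits[49:55] width=6 -> value=44 (bin 101100); offset now 55 = byte 6 bit 7; 1 bits remain

Answer: 6 7 44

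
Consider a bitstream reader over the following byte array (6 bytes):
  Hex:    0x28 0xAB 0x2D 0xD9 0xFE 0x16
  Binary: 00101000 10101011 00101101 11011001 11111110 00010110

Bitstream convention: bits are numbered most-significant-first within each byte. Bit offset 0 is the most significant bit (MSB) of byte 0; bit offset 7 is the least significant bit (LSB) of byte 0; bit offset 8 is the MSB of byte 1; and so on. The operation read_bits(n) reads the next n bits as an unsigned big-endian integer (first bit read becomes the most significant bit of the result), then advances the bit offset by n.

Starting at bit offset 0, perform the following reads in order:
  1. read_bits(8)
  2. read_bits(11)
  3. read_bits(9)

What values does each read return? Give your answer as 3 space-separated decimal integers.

Read 1: bits[0:8] width=8 -> value=40 (bin 00101000); offset now 8 = byte 1 bit 0; 40 bits remain
Read 2: bits[8:19] width=11 -> value=1369 (bin 10101011001); offset now 19 = byte 2 bit 3; 29 bits remain
Read 3: bits[19:28] width=9 -> value=221 (bin 011011101); offset now 28 = byte 3 bit 4; 20 bits remain

Answer: 40 1369 221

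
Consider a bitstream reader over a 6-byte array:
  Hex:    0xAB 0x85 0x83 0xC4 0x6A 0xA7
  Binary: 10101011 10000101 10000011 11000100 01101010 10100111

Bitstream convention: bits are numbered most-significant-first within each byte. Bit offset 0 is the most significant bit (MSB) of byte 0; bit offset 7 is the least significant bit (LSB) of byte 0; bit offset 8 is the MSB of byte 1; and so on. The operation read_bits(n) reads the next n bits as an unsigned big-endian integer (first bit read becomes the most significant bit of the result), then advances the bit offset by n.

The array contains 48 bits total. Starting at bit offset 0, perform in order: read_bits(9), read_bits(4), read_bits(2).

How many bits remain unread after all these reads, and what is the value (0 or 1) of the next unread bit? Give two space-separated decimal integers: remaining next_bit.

Read 1: bits[0:9] width=9 -> value=343 (bin 101010111); offset now 9 = byte 1 bit 1; 39 bits remain
Read 2: bits[9:13] width=4 -> value=0 (bin 0000); offset now 13 = byte 1 bit 5; 35 bits remain
Read 3: bits[13:15] width=2 -> value=2 (bin 10); offset now 15 = byte 1 bit 7; 33 bits remain

Answer: 33 1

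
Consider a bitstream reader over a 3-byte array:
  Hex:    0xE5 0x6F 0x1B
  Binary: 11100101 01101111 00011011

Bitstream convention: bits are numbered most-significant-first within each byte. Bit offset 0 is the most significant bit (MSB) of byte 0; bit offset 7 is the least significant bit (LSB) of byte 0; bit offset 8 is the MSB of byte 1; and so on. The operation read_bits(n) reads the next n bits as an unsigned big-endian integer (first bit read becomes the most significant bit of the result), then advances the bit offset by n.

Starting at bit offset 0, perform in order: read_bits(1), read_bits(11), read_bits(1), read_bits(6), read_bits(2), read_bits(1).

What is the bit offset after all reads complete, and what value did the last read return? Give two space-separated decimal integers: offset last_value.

Answer: 22 0

Derivation:
Read 1: bits[0:1] width=1 -> value=1 (bin 1); offset now 1 = byte 0 bit 1; 23 bits remain
Read 2: bits[1:12] width=11 -> value=1622 (bin 11001010110); offset now 12 = byte 1 bit 4; 12 bits remain
Read 3: bits[12:13] width=1 -> value=1 (bin 1); offset now 13 = byte 1 bit 5; 11 bits remain
Read 4: bits[13:19] width=6 -> value=56 (bin 111000); offset now 19 = byte 2 bit 3; 5 bits remain
Read 5: bits[19:21] width=2 -> value=3 (bin 11); offset now 21 = byte 2 bit 5; 3 bits remain
Read 6: bits[21:22] width=1 -> value=0 (bin 0); offset now 22 = byte 2 bit 6; 2 bits remain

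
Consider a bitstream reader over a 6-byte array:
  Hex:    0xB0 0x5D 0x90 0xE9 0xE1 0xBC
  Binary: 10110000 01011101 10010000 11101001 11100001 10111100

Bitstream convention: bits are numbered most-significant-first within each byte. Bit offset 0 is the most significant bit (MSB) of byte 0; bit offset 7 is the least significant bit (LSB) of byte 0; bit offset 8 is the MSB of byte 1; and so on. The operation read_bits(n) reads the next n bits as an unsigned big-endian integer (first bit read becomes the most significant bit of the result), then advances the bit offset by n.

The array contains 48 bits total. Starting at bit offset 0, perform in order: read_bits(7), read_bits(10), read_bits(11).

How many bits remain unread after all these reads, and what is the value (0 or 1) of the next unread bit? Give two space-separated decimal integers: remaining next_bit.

Read 1: bits[0:7] width=7 -> value=88 (bin 1011000); offset now 7 = byte 0 bit 7; 41 bits remain
Read 2: bits[7:17] width=10 -> value=187 (bin 0010111011); offset now 17 = byte 2 bit 1; 31 bits remain
Read 3: bits[17:28] width=11 -> value=270 (bin 00100001110); offset now 28 = byte 3 bit 4; 20 bits remain

Answer: 20 1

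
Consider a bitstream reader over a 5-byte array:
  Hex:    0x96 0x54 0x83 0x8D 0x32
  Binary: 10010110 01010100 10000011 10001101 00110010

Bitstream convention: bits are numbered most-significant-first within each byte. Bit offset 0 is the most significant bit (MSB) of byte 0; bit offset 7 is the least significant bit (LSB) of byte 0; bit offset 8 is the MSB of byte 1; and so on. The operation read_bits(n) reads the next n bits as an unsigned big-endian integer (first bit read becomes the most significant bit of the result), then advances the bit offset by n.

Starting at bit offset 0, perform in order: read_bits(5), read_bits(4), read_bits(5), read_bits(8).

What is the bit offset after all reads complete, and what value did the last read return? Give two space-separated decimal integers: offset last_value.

Answer: 22 32

Derivation:
Read 1: bits[0:5] width=5 -> value=18 (bin 10010); offset now 5 = byte 0 bit 5; 35 bits remain
Read 2: bits[5:9] width=4 -> value=12 (bin 1100); offset now 9 = byte 1 bit 1; 31 bits remain
Read 3: bits[9:14] width=5 -> value=21 (bin 10101); offset now 14 = byte 1 bit 6; 26 bits remain
Read 4: bits[14:22] width=8 -> value=32 (bin 00100000); offset now 22 = byte 2 bit 6; 18 bits remain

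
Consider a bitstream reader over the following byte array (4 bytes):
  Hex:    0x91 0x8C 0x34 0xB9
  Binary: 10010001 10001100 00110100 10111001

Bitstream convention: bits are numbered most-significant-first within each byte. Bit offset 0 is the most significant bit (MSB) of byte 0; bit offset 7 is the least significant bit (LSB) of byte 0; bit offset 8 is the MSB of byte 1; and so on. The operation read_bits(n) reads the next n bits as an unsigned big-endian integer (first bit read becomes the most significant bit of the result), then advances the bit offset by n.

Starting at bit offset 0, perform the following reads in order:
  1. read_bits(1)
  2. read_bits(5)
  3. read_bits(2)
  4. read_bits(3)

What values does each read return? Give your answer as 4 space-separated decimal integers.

Answer: 1 4 1 4

Derivation:
Read 1: bits[0:1] width=1 -> value=1 (bin 1); offset now 1 = byte 0 bit 1; 31 bits remain
Read 2: bits[1:6] width=5 -> value=4 (bin 00100); offset now 6 = byte 0 bit 6; 26 bits remain
Read 3: bits[6:8] width=2 -> value=1 (bin 01); offset now 8 = byte 1 bit 0; 24 bits remain
Read 4: bits[8:11] width=3 -> value=4 (bin 100); offset now 11 = byte 1 bit 3; 21 bits remain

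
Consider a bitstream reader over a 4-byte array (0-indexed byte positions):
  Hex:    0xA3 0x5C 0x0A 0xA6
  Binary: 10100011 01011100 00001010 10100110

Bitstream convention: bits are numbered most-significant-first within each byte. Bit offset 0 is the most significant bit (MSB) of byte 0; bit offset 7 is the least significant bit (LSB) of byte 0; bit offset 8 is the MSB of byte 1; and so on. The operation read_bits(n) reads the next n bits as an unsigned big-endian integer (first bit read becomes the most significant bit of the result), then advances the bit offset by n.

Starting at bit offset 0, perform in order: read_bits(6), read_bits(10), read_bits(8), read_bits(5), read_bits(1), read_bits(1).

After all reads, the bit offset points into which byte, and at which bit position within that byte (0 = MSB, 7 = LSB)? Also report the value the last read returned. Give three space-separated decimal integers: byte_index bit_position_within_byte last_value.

Answer: 3 7 1

Derivation:
Read 1: bits[0:6] width=6 -> value=40 (bin 101000); offset now 6 = byte 0 bit 6; 26 bits remain
Read 2: bits[6:16] width=10 -> value=860 (bin 1101011100); offset now 16 = byte 2 bit 0; 16 bits remain
Read 3: bits[16:24] width=8 -> value=10 (bin 00001010); offset now 24 = byte 3 bit 0; 8 bits remain
Read 4: bits[24:29] width=5 -> value=20 (bin 10100); offset now 29 = byte 3 bit 5; 3 bits remain
Read 5: bits[29:30] width=1 -> value=1 (bin 1); offset now 30 = byte 3 bit 6; 2 bits remain
Read 6: bits[30:31] width=1 -> value=1 (bin 1); offset now 31 = byte 3 bit 7; 1 bits remain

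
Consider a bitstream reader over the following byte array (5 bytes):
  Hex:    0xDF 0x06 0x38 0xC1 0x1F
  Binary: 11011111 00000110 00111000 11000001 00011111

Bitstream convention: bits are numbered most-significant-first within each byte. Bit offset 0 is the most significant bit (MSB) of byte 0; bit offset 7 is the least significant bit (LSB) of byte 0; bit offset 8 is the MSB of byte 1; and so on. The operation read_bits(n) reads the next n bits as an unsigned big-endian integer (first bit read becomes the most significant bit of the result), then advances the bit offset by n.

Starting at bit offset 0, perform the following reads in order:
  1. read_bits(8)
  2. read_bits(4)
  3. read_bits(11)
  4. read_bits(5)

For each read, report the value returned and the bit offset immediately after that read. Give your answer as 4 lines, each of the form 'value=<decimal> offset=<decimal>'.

Read 1: bits[0:8] width=8 -> value=223 (bin 11011111); offset now 8 = byte 1 bit 0; 32 bits remain
Read 2: bits[8:12] width=4 -> value=0 (bin 0000); offset now 12 = byte 1 bit 4; 28 bits remain
Read 3: bits[12:23] width=11 -> value=796 (bin 01100011100); offset now 23 = byte 2 bit 7; 17 bits remain
Read 4: bits[23:28] width=5 -> value=12 (bin 01100); offset now 28 = byte 3 bit 4; 12 bits remain

Answer: value=223 offset=8
value=0 offset=12
value=796 offset=23
value=12 offset=28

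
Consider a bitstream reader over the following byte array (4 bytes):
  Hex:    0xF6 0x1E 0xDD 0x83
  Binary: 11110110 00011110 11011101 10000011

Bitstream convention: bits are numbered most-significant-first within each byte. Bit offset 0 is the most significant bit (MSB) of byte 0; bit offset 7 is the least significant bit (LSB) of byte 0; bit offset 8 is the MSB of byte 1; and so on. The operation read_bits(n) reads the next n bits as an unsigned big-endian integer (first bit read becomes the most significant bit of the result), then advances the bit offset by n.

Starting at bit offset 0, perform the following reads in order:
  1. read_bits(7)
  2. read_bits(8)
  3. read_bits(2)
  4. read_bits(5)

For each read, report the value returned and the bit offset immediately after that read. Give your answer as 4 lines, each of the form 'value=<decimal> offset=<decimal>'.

Read 1: bits[0:7] width=7 -> value=123 (bin 1111011); offset now 7 = byte 0 bit 7; 25 bits remain
Read 2: bits[7:15] width=8 -> value=15 (bin 00001111); offset now 15 = byte 1 bit 7; 17 bits remain
Read 3: bits[15:17] width=2 -> value=1 (bin 01); offset now 17 = byte 2 bit 1; 15 bits remain
Read 4: bits[17:22] width=5 -> value=23 (bin 10111); offset now 22 = byte 2 bit 6; 10 bits remain

Answer: value=123 offset=7
value=15 offset=15
value=1 offset=17
value=23 offset=22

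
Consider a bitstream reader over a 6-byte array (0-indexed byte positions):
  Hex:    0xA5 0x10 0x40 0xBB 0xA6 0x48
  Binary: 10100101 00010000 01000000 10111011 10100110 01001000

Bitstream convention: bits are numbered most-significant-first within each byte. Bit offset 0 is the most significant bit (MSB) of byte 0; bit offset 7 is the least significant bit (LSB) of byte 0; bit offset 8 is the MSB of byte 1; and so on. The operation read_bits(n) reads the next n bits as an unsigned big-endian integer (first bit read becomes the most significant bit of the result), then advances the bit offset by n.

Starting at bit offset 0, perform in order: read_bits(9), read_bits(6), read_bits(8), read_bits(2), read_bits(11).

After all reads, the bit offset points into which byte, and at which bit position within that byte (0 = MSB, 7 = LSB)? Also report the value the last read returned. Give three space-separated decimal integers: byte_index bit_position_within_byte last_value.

Read 1: bits[0:9] width=9 -> value=330 (bin 101001010); offset now 9 = byte 1 bit 1; 39 bits remain
Read 2: bits[9:15] width=6 -> value=8 (bin 001000); offset now 15 = byte 1 bit 7; 33 bits remain
Read 3: bits[15:23] width=8 -> value=32 (bin 00100000); offset now 23 = byte 2 bit 7; 25 bits remain
Read 4: bits[23:25] width=2 -> value=1 (bin 01); offset now 25 = byte 3 bit 1; 23 bits remain
Read 5: bits[25:36] width=11 -> value=954 (bin 01110111010); offset now 36 = byte 4 bit 4; 12 bits remain

Answer: 4 4 954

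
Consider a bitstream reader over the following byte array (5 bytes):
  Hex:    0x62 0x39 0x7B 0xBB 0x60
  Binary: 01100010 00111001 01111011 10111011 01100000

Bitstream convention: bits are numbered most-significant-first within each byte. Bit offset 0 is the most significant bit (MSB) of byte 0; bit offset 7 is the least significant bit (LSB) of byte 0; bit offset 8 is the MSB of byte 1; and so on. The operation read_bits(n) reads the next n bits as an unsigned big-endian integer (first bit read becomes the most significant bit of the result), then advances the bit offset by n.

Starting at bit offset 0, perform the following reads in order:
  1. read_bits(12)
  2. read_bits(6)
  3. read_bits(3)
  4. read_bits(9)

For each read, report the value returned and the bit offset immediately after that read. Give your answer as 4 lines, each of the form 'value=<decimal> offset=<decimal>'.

Answer: value=1571 offset=12
value=37 offset=18
value=7 offset=21
value=238 offset=30

Derivation:
Read 1: bits[0:12] width=12 -> value=1571 (bin 011000100011); offset now 12 = byte 1 bit 4; 28 bits remain
Read 2: bits[12:18] width=6 -> value=37 (bin 100101); offset now 18 = byte 2 bit 2; 22 bits remain
Read 3: bits[18:21] width=3 -> value=7 (bin 111); offset now 21 = byte 2 bit 5; 19 bits remain
Read 4: bits[21:30] width=9 -> value=238 (bin 011101110); offset now 30 = byte 3 bit 6; 10 bits remain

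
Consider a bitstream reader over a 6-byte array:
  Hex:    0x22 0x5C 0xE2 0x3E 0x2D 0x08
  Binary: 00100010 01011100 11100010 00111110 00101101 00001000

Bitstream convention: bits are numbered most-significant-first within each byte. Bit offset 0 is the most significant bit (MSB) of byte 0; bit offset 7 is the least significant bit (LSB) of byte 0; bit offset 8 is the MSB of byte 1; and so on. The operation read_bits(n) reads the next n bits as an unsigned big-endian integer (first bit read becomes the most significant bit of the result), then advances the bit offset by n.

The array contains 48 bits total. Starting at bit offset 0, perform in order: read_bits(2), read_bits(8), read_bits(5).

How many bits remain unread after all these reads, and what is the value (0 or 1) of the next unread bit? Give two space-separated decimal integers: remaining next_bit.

Read 1: bits[0:2] width=2 -> value=0 (bin 00); offset now 2 = byte 0 bit 2; 46 bits remain
Read 2: bits[2:10] width=8 -> value=137 (bin 10001001); offset now 10 = byte 1 bit 2; 38 bits remain
Read 3: bits[10:15] width=5 -> value=14 (bin 01110); offset now 15 = byte 1 bit 7; 33 bits remain

Answer: 33 0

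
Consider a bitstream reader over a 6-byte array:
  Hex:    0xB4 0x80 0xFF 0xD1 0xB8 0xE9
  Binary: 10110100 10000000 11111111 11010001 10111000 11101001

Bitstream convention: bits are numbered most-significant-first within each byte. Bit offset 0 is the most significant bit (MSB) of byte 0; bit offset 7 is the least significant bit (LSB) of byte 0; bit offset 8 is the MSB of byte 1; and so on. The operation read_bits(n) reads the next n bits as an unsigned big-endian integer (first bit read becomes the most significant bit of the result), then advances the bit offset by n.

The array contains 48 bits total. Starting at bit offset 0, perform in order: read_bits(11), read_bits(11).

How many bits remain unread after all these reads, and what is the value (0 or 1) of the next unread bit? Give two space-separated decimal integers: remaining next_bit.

Answer: 26 1

Derivation:
Read 1: bits[0:11] width=11 -> value=1444 (bin 10110100100); offset now 11 = byte 1 bit 3; 37 bits remain
Read 2: bits[11:22] width=11 -> value=63 (bin 00000111111); offset now 22 = byte 2 bit 6; 26 bits remain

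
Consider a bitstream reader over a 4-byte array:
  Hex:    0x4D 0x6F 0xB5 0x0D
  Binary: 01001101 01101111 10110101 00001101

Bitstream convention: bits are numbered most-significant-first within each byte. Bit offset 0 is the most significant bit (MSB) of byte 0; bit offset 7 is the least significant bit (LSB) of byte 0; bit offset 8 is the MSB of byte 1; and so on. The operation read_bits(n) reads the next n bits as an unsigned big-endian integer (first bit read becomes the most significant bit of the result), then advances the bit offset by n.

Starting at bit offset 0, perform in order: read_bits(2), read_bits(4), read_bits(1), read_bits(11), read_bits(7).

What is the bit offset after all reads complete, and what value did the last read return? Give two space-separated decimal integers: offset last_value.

Read 1: bits[0:2] width=2 -> value=1 (bin 01); offset now 2 = byte 0 bit 2; 30 bits remain
Read 2: bits[2:6] width=4 -> value=3 (bin 0011); offset now 6 = byte 0 bit 6; 26 bits remain
Read 3: bits[6:7] width=1 -> value=0 (bin 0); offset now 7 = byte 0 bit 7; 25 bits remain
Read 4: bits[7:18] width=11 -> value=1470 (bin 10110111110); offset now 18 = byte 2 bit 2; 14 bits remain
Read 5: bits[18:25] width=7 -> value=106 (bin 1101010); offset now 25 = byte 3 bit 1; 7 bits remain

Answer: 25 106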